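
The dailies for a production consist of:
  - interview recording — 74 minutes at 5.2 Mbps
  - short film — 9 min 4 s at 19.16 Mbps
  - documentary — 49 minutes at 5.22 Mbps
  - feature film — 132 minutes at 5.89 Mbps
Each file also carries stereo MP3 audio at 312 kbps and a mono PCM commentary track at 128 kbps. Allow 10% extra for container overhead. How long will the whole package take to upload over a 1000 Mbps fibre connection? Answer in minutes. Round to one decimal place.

Audio total: 312 + 128 = 440 kbps = 0.440 Mbps.
interview recording: 5.640 Mbps × 4440 s × 1.10 = 27545.8 Mb
short film: 19.600 Mbps × 544 s × 1.10 = 11728.6 Mb
documentary: 5.660 Mbps × 2940 s × 1.10 = 18304.4 Mb
feature film: 6.330 Mbps × 7920 s × 1.10 = 55147.0 Mb
Total: 112725.8 Mb = 14090.7 MB.
At 1000 Mbps: 112725.8 / 1000 = 113 s ≈ 1.88 minutes.

1.9 minutes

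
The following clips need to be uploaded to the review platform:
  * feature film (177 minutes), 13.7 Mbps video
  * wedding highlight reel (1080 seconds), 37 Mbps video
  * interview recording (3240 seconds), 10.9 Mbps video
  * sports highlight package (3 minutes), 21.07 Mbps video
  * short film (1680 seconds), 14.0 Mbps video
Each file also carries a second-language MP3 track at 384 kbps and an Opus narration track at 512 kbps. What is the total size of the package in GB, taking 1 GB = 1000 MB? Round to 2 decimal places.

32.89 GB

Audio total: 384 + 512 = 896 kbps = 0.896 Mbps.
feature film: 14.596 Mbps × 10620 s = 155009.5 Mb
wedding highlight reel: 37.896 Mbps × 1080 s = 40927.7 Mb
interview recording: 11.796 Mbps × 3240 s = 38219.0 Mb
sports highlight package: 21.966 Mbps × 180 s = 3953.9 Mb
short film: 14.896 Mbps × 1680 s = 25025.3 Mb
Total: 263135.4 Mb = 32891.9 MB.
= 32.89 GB.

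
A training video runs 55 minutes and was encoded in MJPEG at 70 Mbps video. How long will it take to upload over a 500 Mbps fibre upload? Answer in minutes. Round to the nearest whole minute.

55 min = 3300 s
File: 70.000 Mbps × 3300 s = 231000.0 Mb.
At 500 Mbps: 231000.0 / 500 = 462.0 s ≈ 7.7 minutes.

8 minutes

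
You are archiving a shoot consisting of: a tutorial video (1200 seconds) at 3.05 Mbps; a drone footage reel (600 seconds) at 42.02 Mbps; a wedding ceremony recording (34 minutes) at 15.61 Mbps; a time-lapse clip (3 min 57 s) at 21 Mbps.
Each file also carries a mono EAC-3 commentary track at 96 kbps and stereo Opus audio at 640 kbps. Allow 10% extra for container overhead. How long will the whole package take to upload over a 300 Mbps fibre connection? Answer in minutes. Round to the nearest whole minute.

Audio total: 96 + 640 = 736 kbps = 0.736 Mbps.
tutorial video: 3.786 Mbps × 1200 s × 1.10 = 4997.5 Mb
drone footage reel: 42.756 Mbps × 600 s × 1.10 = 28219.0 Mb
wedding ceremony recording: 16.346 Mbps × 2040 s × 1.10 = 36680.4 Mb
time-lapse clip: 21.736 Mbps × 237 s × 1.10 = 5666.6 Mb
Total: 75563.5 Mb = 9445.4 MB.
At 300 Mbps: 75563.5 / 300 = 252 s ≈ 4.2 minutes.

4 minutes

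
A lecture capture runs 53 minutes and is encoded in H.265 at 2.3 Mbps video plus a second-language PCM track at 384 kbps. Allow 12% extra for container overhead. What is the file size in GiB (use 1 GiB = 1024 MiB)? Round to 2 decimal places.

1.11 GiB

53 min = 3180 s
Audio: 384 kbps = 0.384 Mbps.
Total bitrate: 2.3 + 0.384 = 2.684 Mbps.
Stream data: 2.684 Mbps × 3180 s = 8535.1 Mb.
With 12% container overhead: ×1.12.
9,559 Mb = 1,194,916,800 bytes ÷ 1,073,741,824 = 1.113 GiB.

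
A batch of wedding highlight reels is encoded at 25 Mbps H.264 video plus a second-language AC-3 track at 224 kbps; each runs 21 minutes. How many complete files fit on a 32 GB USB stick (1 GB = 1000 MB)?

8

21 min = 1260 s
Audio: 224 kbps = 0.224 Mbps.
Total bitrate: 25.224 Mbps.
Per item: 25.224 Mbps × 1260 s = 31,782 Mb = 3,973 MB.
Capacity: 32 GB = 256,000 Mb; 8.05 items → 8 complete.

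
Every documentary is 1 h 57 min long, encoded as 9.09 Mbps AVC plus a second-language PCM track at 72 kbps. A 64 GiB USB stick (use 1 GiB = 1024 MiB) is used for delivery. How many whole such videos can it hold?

8

1 h 57 min = 117 min = 7020 s
Audio: 72 kbps = 0.072 Mbps.
Total bitrate: 9.162 Mbps.
Per item: 9.162 Mbps × 7020 s = 64,317 Mb = 8,040 MB.
Capacity: 64 GiB = 549,756 Mb; 8.55 items → 8 complete.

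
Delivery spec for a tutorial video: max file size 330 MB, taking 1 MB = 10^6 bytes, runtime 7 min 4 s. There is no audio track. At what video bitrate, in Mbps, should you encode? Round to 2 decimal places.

6.23 Mbps

Budget: 330 MB = 2640.0 Mb.
7 min 4 s = 424 s
Total bitrate budget: 2640.0 Mb / 424 s = 6.226 Mbps.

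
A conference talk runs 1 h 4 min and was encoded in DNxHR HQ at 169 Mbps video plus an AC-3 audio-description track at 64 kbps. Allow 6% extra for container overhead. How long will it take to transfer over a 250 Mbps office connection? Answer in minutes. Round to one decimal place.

1 h 4 min = 64 min = 3840 s
Audio: 64 kbps = 0.064 Mbps.
Total bitrate: 169.064 Mbps.
File: 169.064 Mbps × 3840 s = 649205.8 Mb.
With 6% container overhead: ×1.06. → 688158.1 Mb.
At 250 Mbps: 688158.1 / 250 = 2752.6 s ≈ 45.9 minutes.

45.9 minutes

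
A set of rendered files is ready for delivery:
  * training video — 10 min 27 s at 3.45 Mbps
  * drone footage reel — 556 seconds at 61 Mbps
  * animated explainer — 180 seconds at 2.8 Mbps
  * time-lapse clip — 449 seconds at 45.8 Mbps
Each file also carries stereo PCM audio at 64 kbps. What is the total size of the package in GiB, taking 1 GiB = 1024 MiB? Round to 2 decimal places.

Audio: 64 kbps = 0.064 Mbps.
training video: 3.514 Mbps × 627 s = 2203.3 Mb
drone footage reel: 61.064 Mbps × 556 s = 33951.6 Mb
animated explainer: 2.864 Mbps × 180 s = 515.5 Mb
time-lapse clip: 45.864 Mbps × 449 s = 20592.9 Mb
Total: 57263.3 Mb = 7157.9 MB.
= 6.666 GiB.

6.67 GiB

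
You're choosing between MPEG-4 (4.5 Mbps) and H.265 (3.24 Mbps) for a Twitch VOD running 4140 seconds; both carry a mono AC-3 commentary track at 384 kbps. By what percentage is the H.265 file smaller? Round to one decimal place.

25.8%

Audio: 384 kbps = 0.384 Mbps.
MPEG-4: 4.884 Mbps × 4140 s = 20219.8 Mb = 2.527 GB.
H.265: 3.624 Mbps × 4140 s = 15003.4 Mb = 1.875 GB.
Reduction: (1 − 1.875/2.527) × 100 = 25.80%.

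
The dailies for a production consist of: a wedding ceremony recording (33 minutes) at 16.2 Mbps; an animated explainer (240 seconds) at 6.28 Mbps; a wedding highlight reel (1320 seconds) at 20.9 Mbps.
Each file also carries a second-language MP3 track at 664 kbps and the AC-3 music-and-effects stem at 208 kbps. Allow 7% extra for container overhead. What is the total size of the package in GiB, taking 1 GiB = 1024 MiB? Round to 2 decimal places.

8.00 GiB

Audio total: 664 + 208 = 872 kbps = 0.872 Mbps.
wedding ceremony recording: 17.072 Mbps × 1980 s × 1.07 = 36168.7 Mb
animated explainer: 7.152 Mbps × 240 s × 1.07 = 1836.6 Mb
wedding highlight reel: 21.772 Mbps × 1320 s × 1.07 = 30750.8 Mb
Total: 68756.1 Mb = 8594.5 MB.
= 8.004 GiB.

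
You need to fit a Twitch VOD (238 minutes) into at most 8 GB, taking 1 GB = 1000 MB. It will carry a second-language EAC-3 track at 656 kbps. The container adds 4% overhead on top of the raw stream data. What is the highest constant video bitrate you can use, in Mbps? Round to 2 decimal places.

3.65 Mbps

Budget: 8 GB = 64000.0 Mb.
Stream payload after overhead: 64000.0 / 1.04 = 61538.5 Mb.
238 min = 14280 s
Total bitrate budget: 61538.5 Mb / 14280 s = 4.309 Mbps.
Audio: 656 kbps = 0.656 Mbps.
Video: 4.309 − 0.656 = 3.653 Mbps.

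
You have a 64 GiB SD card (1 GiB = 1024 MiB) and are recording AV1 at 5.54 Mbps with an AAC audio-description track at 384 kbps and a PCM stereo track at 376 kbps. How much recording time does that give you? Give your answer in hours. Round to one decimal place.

24.2 hours

Audio total: 384 + 376 = 760 kbps = 0.760 Mbps.
Total bitrate: 5.54 + 0.760 = 6.300 Mbps.
Capacity: 64 GiB = 549,756 Mb.
Recording time: 549,756 / 6.300 = 87,263 s ≈ 24.2 hours.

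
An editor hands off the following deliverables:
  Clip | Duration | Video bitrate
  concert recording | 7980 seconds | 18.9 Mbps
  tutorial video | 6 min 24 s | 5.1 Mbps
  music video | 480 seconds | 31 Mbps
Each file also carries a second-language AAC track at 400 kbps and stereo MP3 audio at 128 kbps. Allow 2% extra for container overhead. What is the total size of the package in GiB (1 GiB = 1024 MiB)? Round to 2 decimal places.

20.46 GiB

Audio total: 400 + 128 = 528 kbps = 0.528 Mbps.
concert recording: 19.428 Mbps × 7980 s × 1.02 = 158136.1 Mb
tutorial video: 5.628 Mbps × 384 s × 1.02 = 2204.4 Mb
music video: 31.528 Mbps × 480 s × 1.02 = 15436.1 Mb
Total: 175776.6 Mb = 21972.1 MB.
= 20.46 GiB.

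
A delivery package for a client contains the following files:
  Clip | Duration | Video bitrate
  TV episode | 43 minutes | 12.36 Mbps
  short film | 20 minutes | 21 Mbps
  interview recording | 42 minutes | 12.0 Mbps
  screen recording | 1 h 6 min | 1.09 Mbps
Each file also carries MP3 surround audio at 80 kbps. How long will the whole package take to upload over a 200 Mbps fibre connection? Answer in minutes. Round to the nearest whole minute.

8 minutes

Audio: 80 kbps = 0.080 Mbps.
TV episode: 12.440 Mbps × 2580 s = 32095.2 Mb
short film: 21.080 Mbps × 1200 s = 25296.0 Mb
interview recording: 12.080 Mbps × 2520 s = 30441.6 Mb
screen recording: 1.170 Mbps × 3960 s = 4633.2 Mb
Total: 92466.0 Mb = 11558.2 MB.
At 200 Mbps: 92466.0 / 200 = 462 s ≈ 7.71 minutes.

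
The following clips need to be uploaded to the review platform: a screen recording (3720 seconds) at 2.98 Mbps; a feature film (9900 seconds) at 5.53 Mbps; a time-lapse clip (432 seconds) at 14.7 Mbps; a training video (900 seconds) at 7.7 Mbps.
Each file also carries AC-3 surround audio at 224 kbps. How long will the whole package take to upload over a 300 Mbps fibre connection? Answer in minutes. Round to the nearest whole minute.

5 minutes

Audio: 224 kbps = 0.224 Mbps.
screen recording: 3.204 Mbps × 3720 s = 11918.9 Mb
feature film: 5.754 Mbps × 9900 s = 56964.6 Mb
time-lapse clip: 14.924 Mbps × 432 s = 6447.2 Mb
training video: 7.924 Mbps × 900 s = 7131.6 Mb
Total: 82462.2 Mb = 10307.8 MB.
At 300 Mbps: 82462.2 / 300 = 275 s ≈ 4.58 minutes.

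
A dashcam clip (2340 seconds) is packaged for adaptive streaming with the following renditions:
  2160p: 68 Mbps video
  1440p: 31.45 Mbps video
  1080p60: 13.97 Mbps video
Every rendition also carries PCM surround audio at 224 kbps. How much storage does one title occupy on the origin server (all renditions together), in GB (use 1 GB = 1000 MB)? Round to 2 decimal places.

33.37 GB

Audio: 224 kbps = 0.224 Mbps.
Sum of rendition bitrates: (68+0.224) + (31.45+0.224) + (13.97+0.224) = 114.092 Mbps.
× 2340 s = 266,975 Mb = 33,372 MB = 33.37 GB.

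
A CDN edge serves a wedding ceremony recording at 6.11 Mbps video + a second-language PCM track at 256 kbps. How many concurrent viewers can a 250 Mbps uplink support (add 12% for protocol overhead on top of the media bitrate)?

Audio: 256 kbps = 0.256 Mbps.
Per-viewer media rate: 6.366 Mbps.
On the wire with 12% overhead: 7.130 Mbps.
250 Mbps = 250.0 Mbps; 250.0 / 7.130 = 35.06 → 35 viewers.

35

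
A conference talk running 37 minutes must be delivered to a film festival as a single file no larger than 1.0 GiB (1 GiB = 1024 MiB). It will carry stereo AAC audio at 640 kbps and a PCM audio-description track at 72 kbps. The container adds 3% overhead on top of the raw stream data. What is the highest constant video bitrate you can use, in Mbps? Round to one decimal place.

3.0 Mbps

Budget: 1.0 GiB = 8589.9 Mb.
Stream payload after overhead: 8589.9 / 1.03 = 8339.7 Mb.
37 min = 2220 s
Total bitrate budget: 8339.7 Mb / 2220 s = 3.757 Mbps.
Audio total: 640 + 72 = 712 kbps = 0.712 Mbps.
Video: 3.757 − 0.712 = 3.045 Mbps.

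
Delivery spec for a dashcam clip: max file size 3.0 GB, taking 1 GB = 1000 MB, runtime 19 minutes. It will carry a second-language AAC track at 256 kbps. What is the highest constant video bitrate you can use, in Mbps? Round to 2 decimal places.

20.80 Mbps

Budget: 3.0 GB = 24000.0 Mb.
19 min = 1140 s
Total bitrate budget: 24000.0 Mb / 1140 s = 21.053 Mbps.
Audio: 256 kbps = 0.256 Mbps.
Video: 21.053 − 0.256 = 20.797 Mbps.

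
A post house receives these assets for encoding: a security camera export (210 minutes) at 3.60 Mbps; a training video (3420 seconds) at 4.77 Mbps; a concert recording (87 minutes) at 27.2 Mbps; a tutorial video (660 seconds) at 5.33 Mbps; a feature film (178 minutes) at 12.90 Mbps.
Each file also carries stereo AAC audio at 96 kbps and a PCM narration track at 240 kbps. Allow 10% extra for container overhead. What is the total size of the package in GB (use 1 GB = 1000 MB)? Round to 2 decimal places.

Audio total: 96 + 240 = 336 kbps = 0.336 Mbps.
security camera export: 3.936 Mbps × 12600 s × 1.10 = 54553.0 Mb
training video: 5.106 Mbps × 3420 s × 1.10 = 19208.8 Mb
concert recording: 27.536 Mbps × 5220 s × 1.10 = 158111.7 Mb
tutorial video: 5.666 Mbps × 660 s × 1.10 = 4113.5 Mb
feature film: 13.236 Mbps × 10680 s × 1.10 = 155496.5 Mb
Total: 391483.5 Mb = 48935.4 MB.
= 48.94 GB.

48.94 GB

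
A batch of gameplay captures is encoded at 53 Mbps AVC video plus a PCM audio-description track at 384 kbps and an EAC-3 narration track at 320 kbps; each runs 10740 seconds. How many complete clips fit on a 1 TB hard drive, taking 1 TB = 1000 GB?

Audio total: 384 + 320 = 704 kbps = 0.704 Mbps.
Total bitrate: 53.704 Mbps.
Per item: 53.704 Mbps × 10740 s = 576,781 Mb = 72,098 MB.
Capacity: 1 TB = 8,000,000 Mb; 13.87 items → 13 complete.

13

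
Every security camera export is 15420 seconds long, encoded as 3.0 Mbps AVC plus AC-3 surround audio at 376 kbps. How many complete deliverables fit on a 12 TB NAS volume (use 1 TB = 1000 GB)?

1844

Audio: 376 kbps = 0.376 Mbps.
Total bitrate: 3.376 Mbps.
Per item: 3.376 Mbps × 15420 s = 52,058 Mb = 6,507 MB.
Capacity: 12 TB = 96,000,000 Mb; 1844.10 items → 1844 complete.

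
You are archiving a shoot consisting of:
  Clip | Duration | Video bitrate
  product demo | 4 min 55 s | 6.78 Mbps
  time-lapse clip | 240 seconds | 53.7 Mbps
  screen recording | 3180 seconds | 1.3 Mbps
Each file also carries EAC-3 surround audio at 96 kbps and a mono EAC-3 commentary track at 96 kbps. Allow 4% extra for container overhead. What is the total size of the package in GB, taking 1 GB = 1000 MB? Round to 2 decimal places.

2.57 GB

Audio total: 96 + 96 = 192 kbps = 0.192 Mbps.
product demo: 6.972 Mbps × 295 s × 1.04 = 2139.0 Mb
time-lapse clip: 53.892 Mbps × 240 s × 1.04 = 13451.4 Mb
screen recording: 1.492 Mbps × 3180 s × 1.04 = 4934.3 Mb
Total: 20524.8 Mb = 2565.6 MB.
= 2.566 GB.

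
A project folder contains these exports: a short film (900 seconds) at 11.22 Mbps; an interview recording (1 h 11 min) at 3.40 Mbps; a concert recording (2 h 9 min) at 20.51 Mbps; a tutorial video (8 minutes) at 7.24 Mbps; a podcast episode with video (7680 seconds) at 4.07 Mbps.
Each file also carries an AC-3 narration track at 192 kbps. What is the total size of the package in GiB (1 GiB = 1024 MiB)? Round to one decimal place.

Audio: 192 kbps = 0.192 Mbps.
short film: 11.412 Mbps × 900 s = 10270.8 Mb
interview recording: 3.592 Mbps × 4260 s = 15301.9 Mb
concert recording: 20.702 Mbps × 7740 s = 160233.5 Mb
tutorial video: 7.432 Mbps × 480 s = 3567.4 Mb
podcast episode with video: 4.262 Mbps × 7680 s = 32732.2 Mb
Total: 222105.7 Mb = 27763.2 MB.
= 25.86 GiB.

25.9 GiB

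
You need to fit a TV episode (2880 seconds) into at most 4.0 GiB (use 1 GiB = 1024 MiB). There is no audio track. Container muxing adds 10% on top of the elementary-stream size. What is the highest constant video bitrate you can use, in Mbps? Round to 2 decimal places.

10.85 Mbps

Budget: 4.0 GiB = 34359.7 Mb.
Stream payload after overhead: 34359.7 / 1.10 = 31236.1 Mb.
Total bitrate budget: 31236.1 Mb / 2880 s = 10.846 Mbps.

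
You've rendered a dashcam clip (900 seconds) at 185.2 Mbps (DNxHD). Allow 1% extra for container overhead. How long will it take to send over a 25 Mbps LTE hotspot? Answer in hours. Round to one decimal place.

1.9 hours

File: 185.200 Mbps × 900 s = 166680.0 Mb.
With 1% container overhead: ×1.01. → 168346.8 Mb.
At 25 Mbps: 168346.8 / 25 = 6733.9 s ≈ 1.87 hours.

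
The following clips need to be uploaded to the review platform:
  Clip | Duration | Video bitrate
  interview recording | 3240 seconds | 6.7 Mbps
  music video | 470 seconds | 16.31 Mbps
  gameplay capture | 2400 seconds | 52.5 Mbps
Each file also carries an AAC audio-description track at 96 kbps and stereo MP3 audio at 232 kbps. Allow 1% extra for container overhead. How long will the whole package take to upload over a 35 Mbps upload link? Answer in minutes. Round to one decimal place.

Audio total: 96 + 232 = 328 kbps = 0.328 Mbps.
interview recording: 7.028 Mbps × 3240 s × 1.01 = 22998.4 Mb
music video: 16.638 Mbps × 470 s × 1.01 = 7898.1 Mb
gameplay capture: 52.828 Mbps × 2400 s × 1.01 = 128055.1 Mb
Total: 158951.6 Mb = 19868.9 MB.
At 35 Mbps: 158951.6 / 35 = 4541 s ≈ 75.7 minutes.

75.7 minutes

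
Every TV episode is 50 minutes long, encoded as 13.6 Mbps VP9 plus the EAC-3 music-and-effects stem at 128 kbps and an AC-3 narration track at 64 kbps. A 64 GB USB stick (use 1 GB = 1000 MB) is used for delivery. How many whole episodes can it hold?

12

50 min = 3000 s
Audio total: 128 + 64 = 192 kbps = 0.192 Mbps.
Total bitrate: 13.792 Mbps.
Per item: 13.792 Mbps × 3000 s = 41,376 Mb = 5,172 MB.
Capacity: 64 GB = 512,000 Mb; 12.37 items → 12 complete.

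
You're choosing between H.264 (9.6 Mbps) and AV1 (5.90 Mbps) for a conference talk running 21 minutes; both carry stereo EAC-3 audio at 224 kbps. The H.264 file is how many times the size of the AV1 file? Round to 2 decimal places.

21 min = 1260 s
Audio: 224 kbps = 0.224 Mbps.
H.264: 9.824 Mbps × 1260 s = 12378.2 Mb = 1.441 GiB.
AV1: 6.124 Mbps × 1260 s = 7716.2 Mb = 0.898 GiB.
Ratio: 1.441 / 0.898 = 1.604.

1.60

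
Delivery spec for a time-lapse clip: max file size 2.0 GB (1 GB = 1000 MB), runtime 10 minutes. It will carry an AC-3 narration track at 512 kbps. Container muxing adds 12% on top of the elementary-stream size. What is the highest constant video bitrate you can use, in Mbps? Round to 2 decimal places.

23.30 Mbps

Budget: 2.0 GB = 16000.0 Mb.
Stream payload after overhead: 16000.0 / 1.12 = 14285.7 Mb.
10 min = 600 s
Total bitrate budget: 14285.7 Mb / 600 s = 23.810 Mbps.
Audio: 512 kbps = 0.512 Mbps.
Video: 23.810 − 0.512 = 23.298 Mbps.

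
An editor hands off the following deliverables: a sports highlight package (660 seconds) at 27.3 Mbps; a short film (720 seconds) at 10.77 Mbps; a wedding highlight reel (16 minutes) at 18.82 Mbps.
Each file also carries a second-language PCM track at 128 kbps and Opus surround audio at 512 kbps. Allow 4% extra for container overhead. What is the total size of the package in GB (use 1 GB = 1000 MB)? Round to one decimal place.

5.9 GB

Audio total: 128 + 512 = 640 kbps = 0.640 Mbps.
sports highlight package: 27.940 Mbps × 660 s × 1.04 = 19178.0 Mb
short film: 11.410 Mbps × 720 s × 1.04 = 8543.8 Mb
wedding highlight reel: 19.460 Mbps × 960 s × 1.04 = 19428.9 Mb
Total: 47150.7 Mb = 5893.8 MB.
= 5.894 GB.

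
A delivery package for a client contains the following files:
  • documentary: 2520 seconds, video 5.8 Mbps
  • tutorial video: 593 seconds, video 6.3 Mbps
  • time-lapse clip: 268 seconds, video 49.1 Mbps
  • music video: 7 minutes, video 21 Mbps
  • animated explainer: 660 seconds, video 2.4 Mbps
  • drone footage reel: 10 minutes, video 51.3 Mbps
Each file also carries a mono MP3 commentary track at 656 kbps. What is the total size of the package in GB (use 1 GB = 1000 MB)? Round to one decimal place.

Audio: 656 kbps = 0.656 Mbps.
documentary: 6.456 Mbps × 2520 s = 16269.1 Mb
tutorial video: 6.956 Mbps × 593 s = 4124.9 Mb
time-lapse clip: 49.756 Mbps × 268 s = 13334.6 Mb
music video: 21.656 Mbps × 420 s = 9095.5 Mb
animated explainer: 3.056 Mbps × 660 s = 2017.0 Mb
drone footage reel: 51.956 Mbps × 600 s = 31173.6 Mb
Total: 76014.7 Mb = 9501.8 MB.
= 9.502 GB.

9.5 GB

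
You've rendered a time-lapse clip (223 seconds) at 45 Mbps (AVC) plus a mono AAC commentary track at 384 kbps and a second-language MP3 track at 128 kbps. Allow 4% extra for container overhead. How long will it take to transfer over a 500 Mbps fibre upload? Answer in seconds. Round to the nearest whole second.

21 seconds

Audio total: 384 + 128 = 512 kbps = 0.512 Mbps.
Total bitrate: 45.512 Mbps.
File: 45.512 Mbps × 223 s = 10149.2 Mb.
With 4% container overhead: ×1.04. → 10555.1 Mb.
At 500 Mbps: 10555.1 / 500 = 21.1 s ≈ 21.1 seconds.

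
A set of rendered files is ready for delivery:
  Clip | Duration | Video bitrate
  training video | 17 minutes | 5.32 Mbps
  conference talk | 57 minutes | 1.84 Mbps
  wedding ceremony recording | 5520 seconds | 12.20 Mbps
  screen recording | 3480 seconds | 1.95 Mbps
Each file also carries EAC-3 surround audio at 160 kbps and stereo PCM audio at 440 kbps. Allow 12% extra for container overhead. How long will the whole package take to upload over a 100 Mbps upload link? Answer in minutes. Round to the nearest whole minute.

Audio total: 160 + 440 = 600 kbps = 0.600 Mbps.
training video: 5.920 Mbps × 1020 s × 1.12 = 6763.0 Mb
conference talk: 2.440 Mbps × 3420 s × 1.12 = 9346.2 Mb
wedding ceremony recording: 12.800 Mbps × 5520 s × 1.12 = 79134.7 Mb
screen recording: 2.550 Mbps × 3480 s × 1.12 = 9938.9 Mb
Total: 105182.8 Mb = 13147.8 MB.
At 100 Mbps: 105182.8 / 100 = 1052 s ≈ 17.5 minutes.

18 minutes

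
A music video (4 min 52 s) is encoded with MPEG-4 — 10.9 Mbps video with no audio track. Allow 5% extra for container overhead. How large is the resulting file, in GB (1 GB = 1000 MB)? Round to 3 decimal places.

0.418 GB

4 min 52 s = 292 s
Total bitrate: 10.9 Mbps.
Stream data: 10.900 Mbps × 292 s = 3182.8 Mb.
With 5% container overhead: ×1.05.
3,342 Mb ÷ 8 = 417.7 MB → 0.4177 GB.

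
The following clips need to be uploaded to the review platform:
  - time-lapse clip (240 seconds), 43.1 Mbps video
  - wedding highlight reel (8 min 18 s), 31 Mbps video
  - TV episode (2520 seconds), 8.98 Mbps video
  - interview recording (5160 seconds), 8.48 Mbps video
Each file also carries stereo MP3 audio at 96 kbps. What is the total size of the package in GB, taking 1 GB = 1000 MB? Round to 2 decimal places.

11.62 GB

Audio: 96 kbps = 0.096 Mbps.
time-lapse clip: 43.196 Mbps × 240 s = 10367.0 Mb
wedding highlight reel: 31.096 Mbps × 498 s = 15485.8 Mb
TV episode: 9.076 Mbps × 2520 s = 22871.5 Mb
interview recording: 8.576 Mbps × 5160 s = 44252.2 Mb
Total: 92976.5 Mb = 11622.1 MB.
= 11.62 GB.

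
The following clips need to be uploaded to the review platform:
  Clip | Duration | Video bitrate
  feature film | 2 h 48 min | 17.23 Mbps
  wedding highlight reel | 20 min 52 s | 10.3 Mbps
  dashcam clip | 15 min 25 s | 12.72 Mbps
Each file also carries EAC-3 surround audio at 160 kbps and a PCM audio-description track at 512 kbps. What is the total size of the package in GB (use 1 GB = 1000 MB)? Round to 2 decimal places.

Audio total: 160 + 512 = 672 kbps = 0.672 Mbps.
feature film: 17.902 Mbps × 10080 s = 180452.2 Mb
wedding highlight reel: 10.972 Mbps × 1252 s = 13736.9 Mb
dashcam clip: 13.392 Mbps × 925 s = 12387.6 Mb
Total: 206576.7 Mb = 25822.1 MB.
= 25.82 GB.

25.82 GB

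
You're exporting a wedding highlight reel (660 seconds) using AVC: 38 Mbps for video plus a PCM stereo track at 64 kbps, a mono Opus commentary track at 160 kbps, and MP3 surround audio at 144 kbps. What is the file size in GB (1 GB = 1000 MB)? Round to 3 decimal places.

Audio total: 64 + 160 + 144 = 368 kbps = 0.368 Mbps.
Total bitrate: 38 + 0.368 = 38.368 Mbps.
Stream data: 38.368 Mbps × 660 s = 25322.9 Mb.
25,323 Mb ÷ 8 = 3,165 MB → 3.165 GB.

3.165 GB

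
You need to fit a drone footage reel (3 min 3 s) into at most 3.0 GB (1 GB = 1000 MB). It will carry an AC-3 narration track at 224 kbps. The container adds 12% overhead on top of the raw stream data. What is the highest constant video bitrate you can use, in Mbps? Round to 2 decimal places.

116.87 Mbps

Budget: 3.0 GB = 24000.0 Mb.
Stream payload after overhead: 24000.0 / 1.12 = 21428.6 Mb.
3 min 3 s = 183 s
Total bitrate budget: 21428.6 Mb / 183 s = 117.096 Mbps.
Audio: 224 kbps = 0.224 Mbps.
Video: 117.096 − 0.224 = 116.872 Mbps.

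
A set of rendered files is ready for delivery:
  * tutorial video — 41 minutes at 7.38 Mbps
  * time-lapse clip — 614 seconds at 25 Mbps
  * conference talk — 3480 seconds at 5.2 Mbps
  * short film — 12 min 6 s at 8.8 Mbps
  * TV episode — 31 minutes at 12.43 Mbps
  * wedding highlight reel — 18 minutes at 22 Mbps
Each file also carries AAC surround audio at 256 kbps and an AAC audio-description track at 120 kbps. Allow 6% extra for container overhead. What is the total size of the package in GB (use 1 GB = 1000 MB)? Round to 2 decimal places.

14.40 GB

Audio total: 256 + 120 = 376 kbps = 0.376 Mbps.
tutorial video: 7.756 Mbps × 2460 s × 1.06 = 20224.5 Mb
time-lapse clip: 25.376 Mbps × 614 s × 1.06 = 16515.7 Mb
conference talk: 5.576 Mbps × 3480 s × 1.06 = 20568.7 Mb
short film: 9.176 Mbps × 726 s × 1.06 = 7061.5 Mb
TV episode: 12.806 Mbps × 1860 s × 1.06 = 25248.3 Mb
wedding highlight reel: 22.376 Mbps × 1080 s × 1.06 = 25616.0 Mb
Total: 115234.8 Mb = 14404.4 MB.
= 14.40 GB.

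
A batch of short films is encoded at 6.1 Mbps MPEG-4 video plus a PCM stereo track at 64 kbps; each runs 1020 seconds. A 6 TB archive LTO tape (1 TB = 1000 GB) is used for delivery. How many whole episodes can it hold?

7634

Audio: 64 kbps = 0.064 Mbps.
Total bitrate: 6.164 Mbps.
Per item: 6.164 Mbps × 1020 s = 6,287 Mb = 785.9 MB.
Capacity: 6 TB = 48,000,000 Mb; 7634.46 items → 7634 complete.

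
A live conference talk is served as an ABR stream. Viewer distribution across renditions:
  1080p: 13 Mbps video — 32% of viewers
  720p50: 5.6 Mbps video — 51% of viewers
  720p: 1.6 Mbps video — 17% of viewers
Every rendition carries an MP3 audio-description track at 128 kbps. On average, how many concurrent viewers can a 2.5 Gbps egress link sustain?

Audio: 128 kbps = 0.128 Mbps.
Average per-viewer bitrate: 0.32×13.128 + 0.51×5.728 + 0.17×1.728 = 7.416 Mbps.
2.5 Gbps = 2,500 Mbps; 2,500 / 7.416 = 337.11 → 337.

337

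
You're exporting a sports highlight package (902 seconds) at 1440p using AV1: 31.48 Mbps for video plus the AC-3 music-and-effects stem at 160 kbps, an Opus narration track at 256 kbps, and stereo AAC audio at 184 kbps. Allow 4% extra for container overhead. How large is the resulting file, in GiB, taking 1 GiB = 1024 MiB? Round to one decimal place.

Audio total: 160 + 256 + 184 = 600 kbps = 0.600 Mbps.
Total bitrate: 31.48 + 0.600 = 32.080 Mbps.
Stream data: 32.080 Mbps × 902 s = 28936.2 Mb.
With 4% container overhead: ×1.04.
30,094 Mb = 3,761,700,800 bytes ÷ 1,073,741,824 = 3.503 GiB.

3.5 GiB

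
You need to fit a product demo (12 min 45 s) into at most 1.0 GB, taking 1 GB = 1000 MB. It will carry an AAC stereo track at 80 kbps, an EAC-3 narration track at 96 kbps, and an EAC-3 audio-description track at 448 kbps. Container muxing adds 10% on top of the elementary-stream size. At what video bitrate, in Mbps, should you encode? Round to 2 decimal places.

8.88 Mbps

Budget: 1.0 GB = 8000.0 Mb.
Stream payload after overhead: 8000.0 / 1.10 = 7272.7 Mb.
12 min 45 s = 765 s
Total bitrate budget: 7272.7 Mb / 765 s = 9.507 Mbps.
Audio total: 80 + 96 + 448 = 624 kbps = 0.624 Mbps.
Video: 9.507 − 0.624 = 8.883 Mbps.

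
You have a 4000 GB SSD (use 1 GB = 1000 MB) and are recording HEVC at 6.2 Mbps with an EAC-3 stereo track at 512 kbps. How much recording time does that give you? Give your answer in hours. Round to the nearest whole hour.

Audio: 512 kbps = 0.512 Mbps.
Total bitrate: 6.2 + 0.512 = 6.712 Mbps.
Capacity: 4000 GB = 32,000,000 Mb.
Recording time: 32,000,000 / 6.712 = 4,767,580 s ≈ 1,324 hours.

1324 hours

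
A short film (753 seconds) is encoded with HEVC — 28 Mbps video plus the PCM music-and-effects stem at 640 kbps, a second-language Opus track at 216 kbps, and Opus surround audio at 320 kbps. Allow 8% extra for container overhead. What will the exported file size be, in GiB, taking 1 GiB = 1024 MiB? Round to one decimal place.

2.8 GiB

Audio total: 640 + 216 + 320 = 1176 kbps = 1.176 Mbps.
Total bitrate: 28 + 1.176 = 29.176 Mbps.
Stream data: 29.176 Mbps × 753 s = 21969.5 Mb.
With 8% container overhead: ×1.08.
23,727 Mb = 2,965,886,280 bytes ÷ 1,073,741,824 = 2.762 GiB.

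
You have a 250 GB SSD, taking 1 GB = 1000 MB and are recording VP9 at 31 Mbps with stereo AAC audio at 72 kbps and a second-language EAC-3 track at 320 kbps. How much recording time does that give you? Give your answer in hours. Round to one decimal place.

Audio total: 72 + 320 = 392 kbps = 0.392 Mbps.
Total bitrate: 31 + 0.392 = 31.392 Mbps.
Capacity: 250 GB = 2,000,000 Mb.
Recording time: 2,000,000 / 31.392 = 63,710 s ≈ 17.7 hours.

17.7 hours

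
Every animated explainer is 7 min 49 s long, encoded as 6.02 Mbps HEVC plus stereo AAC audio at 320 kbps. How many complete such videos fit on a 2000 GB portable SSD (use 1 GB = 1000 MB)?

7 min 49 s = 469 s
Audio: 320 kbps = 0.320 Mbps.
Total bitrate: 6.340 Mbps.
Per item: 6.340 Mbps × 469 s = 2,973 Mb = 371.7 MB.
Capacity: 2000 GB = 16,000,000 Mb; 5380.94 items → 5380 complete.

5380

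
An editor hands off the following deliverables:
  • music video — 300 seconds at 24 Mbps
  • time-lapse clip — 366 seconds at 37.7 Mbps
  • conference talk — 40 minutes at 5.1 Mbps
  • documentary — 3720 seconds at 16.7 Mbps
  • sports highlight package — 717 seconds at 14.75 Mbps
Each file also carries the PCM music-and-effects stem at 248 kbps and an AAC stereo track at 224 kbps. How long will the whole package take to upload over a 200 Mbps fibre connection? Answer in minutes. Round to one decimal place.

Audio total: 248 + 224 = 472 kbps = 0.472 Mbps.
music video: 24.472 Mbps × 300 s = 7341.6 Mb
time-lapse clip: 38.172 Mbps × 366 s = 13971.0 Mb
conference talk: 5.572 Mbps × 2400 s = 13372.8 Mb
documentary: 17.172 Mbps × 3720 s = 63879.8 Mb
sports highlight package: 15.222 Mbps × 717 s = 10914.2 Mb
Total: 109479.4 Mb = 13684.9 MB.
At 200 Mbps: 109479.4 / 200 = 547 s ≈ 9.12 minutes.

9.1 minutes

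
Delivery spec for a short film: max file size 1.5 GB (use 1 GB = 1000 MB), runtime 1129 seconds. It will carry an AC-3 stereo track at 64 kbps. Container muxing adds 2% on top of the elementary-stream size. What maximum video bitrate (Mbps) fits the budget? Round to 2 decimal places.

10.36 Mbps

Budget: 1.5 GB = 12000.0 Mb.
Stream payload after overhead: 12000.0 / 1.02 = 11764.7 Mb.
Total bitrate budget: 11764.7 Mb / 1129 s = 10.420 Mbps.
Audio: 64 kbps = 0.064 Mbps.
Video: 10.420 − 0.064 = 10.356 Mbps.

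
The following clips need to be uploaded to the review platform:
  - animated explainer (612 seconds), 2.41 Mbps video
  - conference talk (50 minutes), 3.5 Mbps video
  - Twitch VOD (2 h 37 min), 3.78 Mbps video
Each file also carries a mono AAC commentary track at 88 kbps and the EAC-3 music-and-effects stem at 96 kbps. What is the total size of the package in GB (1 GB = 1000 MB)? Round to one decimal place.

Audio total: 88 + 96 = 184 kbps = 0.184 Mbps.
animated explainer: 2.594 Mbps × 612 s = 1587.5 Mb
conference talk: 3.684 Mbps × 3000 s = 11052.0 Mb
Twitch VOD: 3.964 Mbps × 9420 s = 37340.9 Mb
Total: 49980.4 Mb = 6247.6 MB.
= 6.248 GB.

6.2 GB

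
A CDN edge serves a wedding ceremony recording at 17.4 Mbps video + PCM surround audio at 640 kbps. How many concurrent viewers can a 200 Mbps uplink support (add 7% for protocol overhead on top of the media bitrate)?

10

Audio: 640 kbps = 0.640 Mbps.
Per-viewer media rate: 18.040 Mbps.
On the wire with 7% overhead: 19.303 Mbps.
200 Mbps = 200.0 Mbps; 200.0 / 19.303 = 10.36 → 10 viewers.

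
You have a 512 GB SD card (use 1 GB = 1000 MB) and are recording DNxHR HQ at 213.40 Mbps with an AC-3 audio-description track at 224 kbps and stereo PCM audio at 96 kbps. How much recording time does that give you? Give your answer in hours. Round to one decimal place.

5.3 hours

Audio total: 224 + 96 = 320 kbps = 0.320 Mbps.
Total bitrate: 213.40 + 0.320 = 213.720 Mbps.
Capacity: 512 GB = 4,096,000 Mb.
Recording time: 4,096,000 / 213.720 = 19,165 s ≈ 5.32 hours.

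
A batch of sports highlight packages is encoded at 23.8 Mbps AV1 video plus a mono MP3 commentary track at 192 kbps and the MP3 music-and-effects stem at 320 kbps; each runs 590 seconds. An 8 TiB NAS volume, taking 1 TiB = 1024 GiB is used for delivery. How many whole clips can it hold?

4905

Audio total: 192 + 320 = 512 kbps = 0.512 Mbps.
Total bitrate: 24.312 Mbps.
Per item: 24.312 Mbps × 590 s = 14,344 Mb = 1,793 MB.
Capacity: 8 TiB = 70,368,744 Mb; 4905.77 items → 4905 complete.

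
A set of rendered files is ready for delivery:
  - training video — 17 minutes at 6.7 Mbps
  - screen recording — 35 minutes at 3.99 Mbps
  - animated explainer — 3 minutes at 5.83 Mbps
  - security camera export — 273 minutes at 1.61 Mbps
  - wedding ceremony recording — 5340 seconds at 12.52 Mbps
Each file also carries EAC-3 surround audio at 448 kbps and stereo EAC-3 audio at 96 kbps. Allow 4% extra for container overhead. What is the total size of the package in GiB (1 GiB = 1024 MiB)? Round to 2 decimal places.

14.90 GiB

Audio total: 448 + 96 = 544 kbps = 0.544 Mbps.
training video: 7.244 Mbps × 1020 s × 1.04 = 7684.4 Mb
screen recording: 4.534 Mbps × 2100 s × 1.04 = 9902.3 Mb
animated explainer: 6.374 Mbps × 180 s × 1.04 = 1193.2 Mb
security camera export: 2.154 Mbps × 16380 s × 1.04 = 36693.8 Mb
wedding ceremony recording: 13.064 Mbps × 5340 s × 1.04 = 72552.2 Mb
Total: 128026.0 Mb = 16003.2 MB.
= 14.90 GiB.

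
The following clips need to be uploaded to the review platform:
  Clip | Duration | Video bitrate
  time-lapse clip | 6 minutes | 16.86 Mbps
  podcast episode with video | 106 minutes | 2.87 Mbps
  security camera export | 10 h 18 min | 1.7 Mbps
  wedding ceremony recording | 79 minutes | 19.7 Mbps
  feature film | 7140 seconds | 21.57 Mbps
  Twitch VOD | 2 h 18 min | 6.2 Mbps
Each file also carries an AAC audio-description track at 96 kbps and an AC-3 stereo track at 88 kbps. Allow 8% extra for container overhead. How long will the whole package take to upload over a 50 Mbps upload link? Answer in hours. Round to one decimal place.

2.4 hours

Audio total: 96 + 88 = 184 kbps = 0.184 Mbps.
time-lapse clip: 17.044 Mbps × 360 s × 1.08 = 6626.7 Mb
podcast episode with video: 3.054 Mbps × 6360 s × 1.08 = 20977.3 Mb
security camera export: 1.884 Mbps × 37080 s × 1.08 = 75447.4 Mb
wedding ceremony recording: 19.884 Mbps × 4740 s × 1.08 = 101790.2 Mb
feature film: 21.754 Mbps × 7140 s × 1.08 = 167749.4 Mb
Twitch VOD: 6.384 Mbps × 8280 s × 1.08 = 57088.3 Mb
Total: 429679.3 Mb = 53709.9 MB.
At 50 Mbps: 429679.3 / 50 = 8594 s ≈ 2.39 hours.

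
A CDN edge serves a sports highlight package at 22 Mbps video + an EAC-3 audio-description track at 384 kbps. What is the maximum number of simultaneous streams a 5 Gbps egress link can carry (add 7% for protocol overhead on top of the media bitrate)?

208

Audio: 384 kbps = 0.384 Mbps.
Per-viewer media rate: 22.384 Mbps.
On the wire with 7% overhead: 23.951 Mbps.
5 Gbps = 5,000 Mbps; 5,000 / 23.951 = 208.76 → 208 viewers.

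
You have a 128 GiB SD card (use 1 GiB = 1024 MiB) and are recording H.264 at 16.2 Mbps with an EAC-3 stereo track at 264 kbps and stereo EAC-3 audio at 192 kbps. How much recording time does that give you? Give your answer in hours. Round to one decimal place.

18.3 hours

Audio total: 264 + 192 = 456 kbps = 0.456 Mbps.
Total bitrate: 16.2 + 0.456 = 16.656 Mbps.
Capacity: 128 GiB = 1,099,512 Mb.
Recording time: 1,099,512 / 16.656 = 66,013 s ≈ 18.3 hours.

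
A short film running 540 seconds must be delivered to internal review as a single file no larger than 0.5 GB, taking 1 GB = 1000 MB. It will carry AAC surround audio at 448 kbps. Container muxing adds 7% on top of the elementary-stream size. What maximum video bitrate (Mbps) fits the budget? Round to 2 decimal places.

Budget: 0.5 GB = 4000.0 Mb.
Stream payload after overhead: 4000.0 / 1.07 = 3738.3 Mb.
Total bitrate budget: 3738.3 Mb / 540 s = 6.923 Mbps.
Audio: 448 kbps = 0.448 Mbps.
Video: 6.923 − 0.448 = 6.475 Mbps.

6.47 Mbps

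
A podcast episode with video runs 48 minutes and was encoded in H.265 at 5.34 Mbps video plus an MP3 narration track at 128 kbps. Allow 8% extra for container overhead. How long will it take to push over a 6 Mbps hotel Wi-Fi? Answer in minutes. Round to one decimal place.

48 min = 2880 s
Audio: 128 kbps = 0.128 Mbps.
Total bitrate: 5.468 Mbps.
File: 5.468 Mbps × 2880 s = 15747.8 Mb.
With 8% container overhead: ×1.08. → 17007.7 Mb.
At 6 Mbps: 17007.7 / 6 = 2834.6 s ≈ 47.2 minutes.

47.2 minutes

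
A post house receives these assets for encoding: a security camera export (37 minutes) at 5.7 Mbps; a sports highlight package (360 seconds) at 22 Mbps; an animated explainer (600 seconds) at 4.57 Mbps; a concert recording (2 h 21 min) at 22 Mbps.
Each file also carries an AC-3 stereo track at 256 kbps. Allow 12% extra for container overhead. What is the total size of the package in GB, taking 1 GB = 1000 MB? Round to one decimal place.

Audio: 256 kbps = 0.256 Mbps.
security camera export: 5.956 Mbps × 2220 s × 1.12 = 14809.0 Mb
sports highlight package: 22.256 Mbps × 360 s × 1.12 = 8973.6 Mb
animated explainer: 4.826 Mbps × 600 s × 1.12 = 3243.1 Mb
concert recording: 22.256 Mbps × 8460 s × 1.12 = 210880.1 Mb
Total: 237905.7 Mb = 29738.2 MB.
= 29.74 GB.

29.7 GB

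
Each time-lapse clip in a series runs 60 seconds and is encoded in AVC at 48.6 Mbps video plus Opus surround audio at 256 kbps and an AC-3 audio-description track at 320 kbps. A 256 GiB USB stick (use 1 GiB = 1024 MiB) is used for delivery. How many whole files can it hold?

Audio total: 256 + 320 = 576 kbps = 0.576 Mbps.
Total bitrate: 49.176 Mbps.
Per item: 49.176 Mbps × 60 s = 2,951 Mb = 368.8 MB.
Capacity: 256 GiB = 2,199,023 Mb; 745.29 items → 745 complete.

745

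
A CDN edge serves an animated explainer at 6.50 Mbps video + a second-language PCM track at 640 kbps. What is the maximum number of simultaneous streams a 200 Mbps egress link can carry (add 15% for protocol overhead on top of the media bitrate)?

24

Audio: 640 kbps = 0.640 Mbps.
Per-viewer media rate: 7.140 Mbps.
On the wire with 15% overhead: 8.211 Mbps.
200 Mbps = 200.0 Mbps; 200.0 / 8.211 = 24.36 → 24 viewers.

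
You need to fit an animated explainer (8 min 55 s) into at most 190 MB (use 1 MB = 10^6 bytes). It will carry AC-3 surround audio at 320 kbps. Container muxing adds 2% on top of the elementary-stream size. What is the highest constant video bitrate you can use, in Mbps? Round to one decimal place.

Budget: 190 MB = 1520.0 Mb.
Stream payload after overhead: 1520.0 / 1.02 = 1490.2 Mb.
8 min 55 s = 535 s
Total bitrate budget: 1490.2 Mb / 535 s = 2.785 Mbps.
Audio: 320 kbps = 0.320 Mbps.
Video: 2.785 − 0.320 = 2.465 Mbps.

2.5 Mbps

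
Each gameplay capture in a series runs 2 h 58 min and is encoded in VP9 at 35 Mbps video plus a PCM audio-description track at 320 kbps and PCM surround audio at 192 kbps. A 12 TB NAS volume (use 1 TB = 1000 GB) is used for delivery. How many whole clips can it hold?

253

2 h 58 min = 178 min = 10680 s
Audio total: 320 + 192 = 512 kbps = 0.512 Mbps.
Total bitrate: 35.512 Mbps.
Per item: 35.512 Mbps × 10680 s = 379,268 Mb = 47,409 MB.
Capacity: 12 TB = 96,000,000 Mb; 253.12 items → 253 complete.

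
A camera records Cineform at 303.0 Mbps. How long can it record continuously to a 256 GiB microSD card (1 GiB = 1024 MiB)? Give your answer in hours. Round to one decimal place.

Capacity: 256 GiB = 2,199,023 Mb.
Recording time: 2,199,023 / 303.000 = 7,258 s ≈ 2.02 hours.

2.0 hours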